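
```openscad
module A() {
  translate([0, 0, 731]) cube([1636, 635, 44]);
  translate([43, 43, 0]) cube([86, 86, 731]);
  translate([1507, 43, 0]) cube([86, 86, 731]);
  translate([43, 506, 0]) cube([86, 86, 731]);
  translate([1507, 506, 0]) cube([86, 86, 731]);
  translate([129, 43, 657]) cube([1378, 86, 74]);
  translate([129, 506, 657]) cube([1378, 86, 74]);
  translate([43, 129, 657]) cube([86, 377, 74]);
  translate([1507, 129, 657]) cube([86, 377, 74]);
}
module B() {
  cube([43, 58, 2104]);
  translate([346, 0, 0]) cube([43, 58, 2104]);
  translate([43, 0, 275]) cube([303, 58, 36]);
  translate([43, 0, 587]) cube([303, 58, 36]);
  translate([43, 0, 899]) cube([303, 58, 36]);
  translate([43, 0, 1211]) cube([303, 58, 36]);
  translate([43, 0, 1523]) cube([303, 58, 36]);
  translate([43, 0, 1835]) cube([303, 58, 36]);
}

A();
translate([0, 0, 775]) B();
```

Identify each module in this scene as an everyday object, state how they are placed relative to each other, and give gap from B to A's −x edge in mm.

The ladder's min-x is at 0; the table's min-x is 0; gap = 0 mm.

A is a table. B is a ladder. The ladder is on top of the table. The gap from the ladder to the table's −x edge is 0 mm.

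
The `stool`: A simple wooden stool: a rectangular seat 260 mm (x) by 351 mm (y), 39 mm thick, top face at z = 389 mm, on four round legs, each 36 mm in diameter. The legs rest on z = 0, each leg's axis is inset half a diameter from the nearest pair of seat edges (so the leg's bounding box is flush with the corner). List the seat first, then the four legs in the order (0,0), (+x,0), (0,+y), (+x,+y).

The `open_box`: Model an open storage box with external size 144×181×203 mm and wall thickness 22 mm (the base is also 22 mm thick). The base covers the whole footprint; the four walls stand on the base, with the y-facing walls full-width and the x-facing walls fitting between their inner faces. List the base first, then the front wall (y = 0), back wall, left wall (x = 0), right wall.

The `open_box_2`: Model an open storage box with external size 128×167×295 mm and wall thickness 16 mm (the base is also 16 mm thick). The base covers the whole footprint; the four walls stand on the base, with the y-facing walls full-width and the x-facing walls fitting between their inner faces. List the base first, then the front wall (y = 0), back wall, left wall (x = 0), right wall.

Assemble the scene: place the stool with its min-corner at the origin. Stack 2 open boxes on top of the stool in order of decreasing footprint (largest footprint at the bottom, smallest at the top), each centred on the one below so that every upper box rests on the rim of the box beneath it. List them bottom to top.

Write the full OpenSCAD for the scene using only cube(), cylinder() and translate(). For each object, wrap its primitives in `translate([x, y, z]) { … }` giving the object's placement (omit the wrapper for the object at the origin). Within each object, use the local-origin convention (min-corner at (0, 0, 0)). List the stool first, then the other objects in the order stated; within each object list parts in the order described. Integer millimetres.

translate([0, 0, 350]) cube([260, 351, 39]);
translate([18, 18, 0]) cylinder(h = 350, r = 18);
translate([242, 18, 0]) cylinder(h = 350, r = 18);
translate([18, 333, 0]) cylinder(h = 350, r = 18);
translate([242, 333, 0]) cylinder(h = 350, r = 18);
translate([58, 85, 389]) {
  cube([144, 181, 22]);
  translate([0, 0, 22]) cube([144, 22, 181]);
  translate([0, 159, 22]) cube([144, 22, 181]);
  translate([0, 22, 22]) cube([22, 137, 181]);
  translate([122, 22, 22]) cube([22, 137, 181]);
}
translate([66, 92, 592]) {
  cube([128, 167, 16]);
  translate([0, 0, 16]) cube([128, 16, 279]);
  translate([0, 151, 16]) cube([128, 16, 279]);
  translate([0, 16, 16]) cube([16, 135, 279]);
  translate([112, 16, 16]) cube([16, 135, 279]);
}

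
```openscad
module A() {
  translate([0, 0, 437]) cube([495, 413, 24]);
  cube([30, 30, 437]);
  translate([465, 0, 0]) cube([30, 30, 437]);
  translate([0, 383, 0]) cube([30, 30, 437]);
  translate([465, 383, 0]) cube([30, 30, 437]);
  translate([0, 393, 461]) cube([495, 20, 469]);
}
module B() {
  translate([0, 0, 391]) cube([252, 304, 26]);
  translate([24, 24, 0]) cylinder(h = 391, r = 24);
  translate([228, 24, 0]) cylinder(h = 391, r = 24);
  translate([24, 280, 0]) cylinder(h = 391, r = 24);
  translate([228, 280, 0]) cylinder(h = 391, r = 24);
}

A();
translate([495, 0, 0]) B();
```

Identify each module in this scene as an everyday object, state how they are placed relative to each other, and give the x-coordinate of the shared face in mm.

The chair's +x face and the stool's −x face are both at x = 495 mm.

A is a chair. B is a stool. The stool is against the chair's +x side, with their −y faces flush. The x-coordinate of the shared face is 495 mm.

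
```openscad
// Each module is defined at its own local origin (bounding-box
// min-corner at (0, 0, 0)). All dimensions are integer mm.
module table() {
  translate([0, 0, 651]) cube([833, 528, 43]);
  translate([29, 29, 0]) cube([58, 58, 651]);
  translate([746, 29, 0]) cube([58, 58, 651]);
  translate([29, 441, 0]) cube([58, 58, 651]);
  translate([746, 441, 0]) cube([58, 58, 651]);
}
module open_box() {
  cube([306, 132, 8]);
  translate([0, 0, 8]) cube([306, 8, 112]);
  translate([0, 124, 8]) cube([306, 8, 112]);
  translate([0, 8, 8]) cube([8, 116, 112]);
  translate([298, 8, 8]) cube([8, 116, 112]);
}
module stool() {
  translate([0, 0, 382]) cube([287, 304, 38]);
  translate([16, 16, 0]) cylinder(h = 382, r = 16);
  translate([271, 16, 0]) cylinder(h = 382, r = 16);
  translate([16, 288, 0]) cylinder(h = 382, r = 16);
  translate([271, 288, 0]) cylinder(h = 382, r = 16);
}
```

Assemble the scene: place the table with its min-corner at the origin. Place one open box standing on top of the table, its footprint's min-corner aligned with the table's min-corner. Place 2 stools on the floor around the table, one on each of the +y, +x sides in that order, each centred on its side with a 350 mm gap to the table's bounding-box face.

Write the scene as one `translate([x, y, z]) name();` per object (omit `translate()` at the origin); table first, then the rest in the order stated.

table();
translate([0, 0, 694]) open_box();
translate([273, 878, 0]) stool();
translate([1183, 112, 0]) stool();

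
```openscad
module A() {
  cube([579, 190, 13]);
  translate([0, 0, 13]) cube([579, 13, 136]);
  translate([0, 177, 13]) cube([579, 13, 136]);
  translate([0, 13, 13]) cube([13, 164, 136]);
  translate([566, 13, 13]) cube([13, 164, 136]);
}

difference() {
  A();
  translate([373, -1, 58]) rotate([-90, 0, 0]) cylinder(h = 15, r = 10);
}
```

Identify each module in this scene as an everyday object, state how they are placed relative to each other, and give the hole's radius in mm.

A is an open box. The open box has a circular hole through its front wall. The hole's radius is 10 mm.

The subtracted cylinder has r = 10 mm.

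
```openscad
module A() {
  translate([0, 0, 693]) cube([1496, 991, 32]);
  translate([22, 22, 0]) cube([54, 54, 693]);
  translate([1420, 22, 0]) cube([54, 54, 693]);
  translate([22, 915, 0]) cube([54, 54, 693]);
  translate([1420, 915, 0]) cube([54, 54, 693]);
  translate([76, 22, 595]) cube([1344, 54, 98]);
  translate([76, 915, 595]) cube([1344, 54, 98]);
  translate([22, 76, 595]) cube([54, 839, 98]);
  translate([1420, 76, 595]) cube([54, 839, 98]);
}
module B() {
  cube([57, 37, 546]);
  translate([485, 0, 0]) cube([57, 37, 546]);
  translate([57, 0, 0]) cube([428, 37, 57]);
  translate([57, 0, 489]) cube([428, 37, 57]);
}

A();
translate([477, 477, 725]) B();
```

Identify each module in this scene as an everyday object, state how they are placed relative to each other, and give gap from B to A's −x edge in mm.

The picture frame's min-x is at 477; the table's min-x is 0; gap = 477 mm.

A is a table. B is a picture frame. The picture frame is on top of the table, centred. The gap from the picture frame to the table's −x edge is 477 mm.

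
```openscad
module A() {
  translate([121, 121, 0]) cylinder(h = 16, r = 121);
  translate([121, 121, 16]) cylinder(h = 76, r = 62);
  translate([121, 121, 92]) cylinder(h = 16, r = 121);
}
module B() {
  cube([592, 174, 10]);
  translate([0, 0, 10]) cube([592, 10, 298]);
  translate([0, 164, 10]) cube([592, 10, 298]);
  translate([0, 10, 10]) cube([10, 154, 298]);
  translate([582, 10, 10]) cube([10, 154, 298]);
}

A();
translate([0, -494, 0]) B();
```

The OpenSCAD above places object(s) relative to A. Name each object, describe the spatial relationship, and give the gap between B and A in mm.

The open box's nearest face is 320 mm from the spool's −y face.

A is a spool. B is an open box. The open box is on the floor beside the spool on its −y side. The gap between the open box and the spool is 320 mm.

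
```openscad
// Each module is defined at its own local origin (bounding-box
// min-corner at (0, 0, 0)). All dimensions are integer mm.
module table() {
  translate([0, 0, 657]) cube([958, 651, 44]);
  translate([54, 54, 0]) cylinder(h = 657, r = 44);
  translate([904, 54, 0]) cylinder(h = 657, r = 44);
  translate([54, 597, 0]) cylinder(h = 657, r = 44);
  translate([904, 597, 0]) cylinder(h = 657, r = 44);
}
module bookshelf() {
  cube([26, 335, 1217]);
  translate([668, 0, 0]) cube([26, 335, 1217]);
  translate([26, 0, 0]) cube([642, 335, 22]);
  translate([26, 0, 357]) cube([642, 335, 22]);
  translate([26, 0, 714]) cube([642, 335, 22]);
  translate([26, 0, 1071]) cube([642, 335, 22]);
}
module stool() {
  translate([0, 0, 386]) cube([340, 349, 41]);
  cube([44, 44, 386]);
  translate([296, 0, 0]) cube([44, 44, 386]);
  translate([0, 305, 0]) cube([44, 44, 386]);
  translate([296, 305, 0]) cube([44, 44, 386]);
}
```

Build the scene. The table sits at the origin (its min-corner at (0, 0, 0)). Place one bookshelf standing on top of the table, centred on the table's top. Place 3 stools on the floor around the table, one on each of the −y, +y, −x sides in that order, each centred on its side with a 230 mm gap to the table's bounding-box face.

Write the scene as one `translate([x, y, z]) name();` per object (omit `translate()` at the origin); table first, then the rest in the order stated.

table();
translate([132, 158, 701]) bookshelf();
translate([309, -579, 0]) stool();
translate([309, 881, 0]) stool();
translate([-570, 151, 0]) stool();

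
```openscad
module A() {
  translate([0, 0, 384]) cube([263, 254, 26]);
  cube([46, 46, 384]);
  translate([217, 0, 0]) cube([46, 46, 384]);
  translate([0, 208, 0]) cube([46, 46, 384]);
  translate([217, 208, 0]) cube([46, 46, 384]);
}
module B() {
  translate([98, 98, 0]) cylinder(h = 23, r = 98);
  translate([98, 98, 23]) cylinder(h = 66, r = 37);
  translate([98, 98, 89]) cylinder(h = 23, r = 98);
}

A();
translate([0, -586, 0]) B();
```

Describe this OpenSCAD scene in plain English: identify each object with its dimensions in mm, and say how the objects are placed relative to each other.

A is a four-legged stool. The seat is a 263×254×26 mm slab whose top surface is at z = 410 mm; four square legs, each 46×46 mm in cross-section, run from the floor (z = 0) to the underside of the seat, each flush with a corner of the seat.

B is a spool: two coaxial disc flanges of radius 98 mm and thickness 23 mm, joined by a core cylinder of radius 37 mm and height 66 mm. The lower flange rests on z = 0 and the three cylinders share a vertical axis.

The spool is on the floor beside the stool on its −y side.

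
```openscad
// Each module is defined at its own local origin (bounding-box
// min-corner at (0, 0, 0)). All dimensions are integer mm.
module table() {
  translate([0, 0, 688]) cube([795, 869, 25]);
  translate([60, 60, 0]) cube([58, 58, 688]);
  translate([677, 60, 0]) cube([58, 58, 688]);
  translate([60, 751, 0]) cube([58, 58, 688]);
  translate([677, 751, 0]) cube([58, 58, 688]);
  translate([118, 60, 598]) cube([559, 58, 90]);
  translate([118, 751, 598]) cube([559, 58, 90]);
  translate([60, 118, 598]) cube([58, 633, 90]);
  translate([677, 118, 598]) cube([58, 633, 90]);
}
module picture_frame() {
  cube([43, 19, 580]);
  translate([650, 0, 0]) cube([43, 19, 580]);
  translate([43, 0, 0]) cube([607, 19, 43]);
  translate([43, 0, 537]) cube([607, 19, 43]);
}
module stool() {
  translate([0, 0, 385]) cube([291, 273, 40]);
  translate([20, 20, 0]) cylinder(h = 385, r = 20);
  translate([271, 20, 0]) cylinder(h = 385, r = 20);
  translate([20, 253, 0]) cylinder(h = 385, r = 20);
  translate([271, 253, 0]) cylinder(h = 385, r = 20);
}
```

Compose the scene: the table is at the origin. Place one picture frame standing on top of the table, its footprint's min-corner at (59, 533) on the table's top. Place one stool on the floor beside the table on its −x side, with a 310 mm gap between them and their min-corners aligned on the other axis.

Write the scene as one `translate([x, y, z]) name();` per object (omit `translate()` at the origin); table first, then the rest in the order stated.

table();
translate([59, 533, 713]) picture_frame();
translate([-601, 0, 0]) stool();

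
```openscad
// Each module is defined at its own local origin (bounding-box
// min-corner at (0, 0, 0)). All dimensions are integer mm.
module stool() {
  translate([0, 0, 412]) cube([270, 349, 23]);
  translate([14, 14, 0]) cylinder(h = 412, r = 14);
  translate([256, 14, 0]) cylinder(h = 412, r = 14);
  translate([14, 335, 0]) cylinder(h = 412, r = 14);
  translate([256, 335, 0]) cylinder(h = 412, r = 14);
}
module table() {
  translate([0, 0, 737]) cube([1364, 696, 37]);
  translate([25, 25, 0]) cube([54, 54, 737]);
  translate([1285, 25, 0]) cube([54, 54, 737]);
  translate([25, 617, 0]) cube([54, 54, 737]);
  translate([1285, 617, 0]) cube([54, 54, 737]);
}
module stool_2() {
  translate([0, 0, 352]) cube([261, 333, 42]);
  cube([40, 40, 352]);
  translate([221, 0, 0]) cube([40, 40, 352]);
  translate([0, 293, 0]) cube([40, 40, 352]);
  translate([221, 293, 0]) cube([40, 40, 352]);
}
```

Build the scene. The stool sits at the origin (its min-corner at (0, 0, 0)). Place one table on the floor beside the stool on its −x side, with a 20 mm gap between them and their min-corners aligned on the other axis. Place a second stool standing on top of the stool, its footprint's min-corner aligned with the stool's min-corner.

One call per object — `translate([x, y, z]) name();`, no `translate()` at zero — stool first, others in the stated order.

stool();
translate([-1384, 0, 0]) table();
translate([0, 0, 435]) stool_2();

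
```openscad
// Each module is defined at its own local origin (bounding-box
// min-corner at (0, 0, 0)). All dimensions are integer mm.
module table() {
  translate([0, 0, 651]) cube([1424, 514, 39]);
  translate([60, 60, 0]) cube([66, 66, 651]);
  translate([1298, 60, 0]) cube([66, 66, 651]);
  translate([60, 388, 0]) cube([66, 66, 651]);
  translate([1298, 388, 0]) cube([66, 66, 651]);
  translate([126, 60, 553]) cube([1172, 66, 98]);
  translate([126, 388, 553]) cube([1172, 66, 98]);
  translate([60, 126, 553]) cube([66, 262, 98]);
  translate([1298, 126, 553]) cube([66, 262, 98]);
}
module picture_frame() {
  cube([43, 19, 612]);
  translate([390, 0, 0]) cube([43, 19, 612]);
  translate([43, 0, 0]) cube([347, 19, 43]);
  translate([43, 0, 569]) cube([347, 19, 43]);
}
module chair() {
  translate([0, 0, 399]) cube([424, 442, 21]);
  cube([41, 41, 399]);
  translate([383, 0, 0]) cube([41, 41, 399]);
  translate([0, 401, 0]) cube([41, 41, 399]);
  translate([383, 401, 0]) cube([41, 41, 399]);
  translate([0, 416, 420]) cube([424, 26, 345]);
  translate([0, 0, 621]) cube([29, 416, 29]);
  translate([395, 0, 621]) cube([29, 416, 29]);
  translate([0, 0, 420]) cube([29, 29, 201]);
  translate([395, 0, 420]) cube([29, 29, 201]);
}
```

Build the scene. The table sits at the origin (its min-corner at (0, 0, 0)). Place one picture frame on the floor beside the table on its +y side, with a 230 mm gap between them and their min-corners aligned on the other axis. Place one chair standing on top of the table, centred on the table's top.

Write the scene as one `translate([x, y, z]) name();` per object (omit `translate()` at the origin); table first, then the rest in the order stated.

table();
translate([0, 744, 0]) picture_frame();
translate([500, 36, 690]) chair();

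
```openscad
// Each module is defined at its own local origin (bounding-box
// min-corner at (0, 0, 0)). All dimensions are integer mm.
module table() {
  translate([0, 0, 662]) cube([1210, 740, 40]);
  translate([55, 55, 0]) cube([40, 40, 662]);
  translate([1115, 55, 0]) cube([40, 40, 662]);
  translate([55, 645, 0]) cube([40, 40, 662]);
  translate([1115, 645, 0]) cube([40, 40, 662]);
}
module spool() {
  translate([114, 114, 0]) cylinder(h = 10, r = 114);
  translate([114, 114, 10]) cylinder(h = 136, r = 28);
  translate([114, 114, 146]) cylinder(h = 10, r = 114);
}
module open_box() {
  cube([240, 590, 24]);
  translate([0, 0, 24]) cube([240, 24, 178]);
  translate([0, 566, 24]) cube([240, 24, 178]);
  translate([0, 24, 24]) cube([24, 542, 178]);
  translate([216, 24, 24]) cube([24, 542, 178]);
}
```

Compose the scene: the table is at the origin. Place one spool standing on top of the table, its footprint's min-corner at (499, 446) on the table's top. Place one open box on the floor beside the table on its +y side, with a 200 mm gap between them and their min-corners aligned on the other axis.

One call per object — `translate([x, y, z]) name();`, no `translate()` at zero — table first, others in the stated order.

table();
translate([499, 446, 702]) spool();
translate([0, 940, 0]) open_box();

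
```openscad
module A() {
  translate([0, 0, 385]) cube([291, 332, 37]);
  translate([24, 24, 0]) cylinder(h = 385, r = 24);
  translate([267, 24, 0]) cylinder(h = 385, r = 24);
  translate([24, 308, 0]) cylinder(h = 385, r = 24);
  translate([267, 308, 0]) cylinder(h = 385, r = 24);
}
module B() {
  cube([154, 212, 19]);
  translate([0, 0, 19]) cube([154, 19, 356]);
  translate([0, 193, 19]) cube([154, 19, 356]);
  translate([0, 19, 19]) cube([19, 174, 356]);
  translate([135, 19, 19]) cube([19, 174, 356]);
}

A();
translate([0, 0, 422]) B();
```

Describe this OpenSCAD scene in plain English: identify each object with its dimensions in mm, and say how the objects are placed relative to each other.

A is a simple wooden stool: a rectangular seat 291 mm (x) by 332 mm (y), 37 mm thick, top face at z = 422 mm, on four round legs, each 48 mm in diameter. The legs rest on z = 0, each leg's axis is inset half a diameter from the nearest pair of seat edges (so the leg's bounding box is flush with the corner).

B is an open storage box with external size 154×212×375 mm and wall thickness 19 mm (the base is also 19 mm thick). The base covers the whole footprint; the four walls stand on the base, with the y-facing walls full-width and the x-facing walls fitting between their inner faces.

The open box is on top of the stool.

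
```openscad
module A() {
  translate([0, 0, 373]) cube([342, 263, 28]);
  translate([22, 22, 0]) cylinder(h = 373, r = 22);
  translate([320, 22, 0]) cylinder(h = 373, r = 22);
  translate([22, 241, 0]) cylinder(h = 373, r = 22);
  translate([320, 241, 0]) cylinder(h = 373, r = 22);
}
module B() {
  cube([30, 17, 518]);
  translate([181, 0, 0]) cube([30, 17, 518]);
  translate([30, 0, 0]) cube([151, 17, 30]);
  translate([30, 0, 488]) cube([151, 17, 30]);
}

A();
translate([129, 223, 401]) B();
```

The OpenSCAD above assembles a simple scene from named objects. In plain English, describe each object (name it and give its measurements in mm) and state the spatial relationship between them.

A is a simple wooden stool: a rectangular seat 342 mm (x) by 263 mm (y), 28 mm thick, top face at z = 401 mm, on four round legs, each 44 mm in diameter. The legs rest on z = 0, each leg's axis is inset half a diameter from the nearest pair of seat edges (so the leg's bounding box is flush with the corner).

B is a picture frame with a 151×458 mm rectangular opening (x by z) and a uniform 30 mm border on every side. Frame depth is 17 mm along y. It is built from two vertical stiles running the full outside height and two horizontal rails spanning the gap between the stiles.

The picture frame is on top of the stool.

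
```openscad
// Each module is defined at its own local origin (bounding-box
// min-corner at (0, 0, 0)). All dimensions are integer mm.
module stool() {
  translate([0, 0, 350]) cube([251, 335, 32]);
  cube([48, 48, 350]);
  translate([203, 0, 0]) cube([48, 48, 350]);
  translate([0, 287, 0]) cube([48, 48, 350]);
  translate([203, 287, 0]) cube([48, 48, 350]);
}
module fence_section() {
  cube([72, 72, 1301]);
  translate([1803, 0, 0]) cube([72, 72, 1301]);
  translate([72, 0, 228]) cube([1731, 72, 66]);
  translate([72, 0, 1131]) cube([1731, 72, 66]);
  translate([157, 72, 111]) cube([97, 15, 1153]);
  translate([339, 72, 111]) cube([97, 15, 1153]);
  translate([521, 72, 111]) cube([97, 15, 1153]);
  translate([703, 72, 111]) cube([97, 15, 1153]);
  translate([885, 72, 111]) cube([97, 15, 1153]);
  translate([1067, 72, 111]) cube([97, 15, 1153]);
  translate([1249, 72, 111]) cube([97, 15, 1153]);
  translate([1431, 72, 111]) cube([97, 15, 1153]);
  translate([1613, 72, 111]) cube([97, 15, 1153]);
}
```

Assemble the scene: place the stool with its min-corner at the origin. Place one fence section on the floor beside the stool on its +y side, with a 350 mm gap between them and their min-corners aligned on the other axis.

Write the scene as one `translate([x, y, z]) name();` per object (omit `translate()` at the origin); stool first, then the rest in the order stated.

stool();
translate([0, 685, 0]) fence_section();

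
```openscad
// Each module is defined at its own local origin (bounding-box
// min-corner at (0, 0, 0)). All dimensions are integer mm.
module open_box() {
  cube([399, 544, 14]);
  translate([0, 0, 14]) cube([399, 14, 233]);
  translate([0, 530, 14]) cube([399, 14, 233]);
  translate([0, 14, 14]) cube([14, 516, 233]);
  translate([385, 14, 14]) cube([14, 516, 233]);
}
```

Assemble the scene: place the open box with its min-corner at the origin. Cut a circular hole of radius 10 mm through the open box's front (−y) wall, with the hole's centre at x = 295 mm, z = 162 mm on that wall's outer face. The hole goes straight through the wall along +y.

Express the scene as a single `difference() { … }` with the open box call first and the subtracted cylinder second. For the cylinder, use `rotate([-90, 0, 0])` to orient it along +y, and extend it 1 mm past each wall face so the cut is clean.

difference() {
  open_box();
  translate([295, -1, 162]) rotate([-90, 0, 0]) cylinder(h = 16, r = 10);
}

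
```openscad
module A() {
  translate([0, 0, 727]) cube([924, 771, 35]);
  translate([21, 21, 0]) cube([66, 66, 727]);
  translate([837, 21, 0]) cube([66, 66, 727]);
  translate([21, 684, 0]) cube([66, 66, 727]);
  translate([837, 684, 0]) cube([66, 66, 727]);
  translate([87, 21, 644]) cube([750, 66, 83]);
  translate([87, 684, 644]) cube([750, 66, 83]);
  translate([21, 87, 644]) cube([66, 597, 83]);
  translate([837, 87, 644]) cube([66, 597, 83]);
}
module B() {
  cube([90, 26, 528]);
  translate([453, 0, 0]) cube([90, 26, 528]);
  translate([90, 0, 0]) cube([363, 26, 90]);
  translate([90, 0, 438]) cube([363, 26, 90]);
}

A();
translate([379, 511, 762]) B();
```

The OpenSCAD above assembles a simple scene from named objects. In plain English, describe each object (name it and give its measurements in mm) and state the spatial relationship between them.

A is a table with a 924×771 mm rectangular top, 35 mm thick, top surface at z = 762 mm, supported by four 66×66 mm square legs, each inset 21 mm from the nearest pair of top edges, running from the floor. Four apron rails, 66 mm thick and 83 mm tall, run between adjacent legs with their top edges flush with the underside of the top and their outer faces flush with the legs' outer faces.

B is a rectangular picture frame lying in the x–z plane (depth along y). The opening is 363 mm wide (x) by 348 mm tall (z), surrounded by a border 90 mm wide on all four sides. The frame is 26 mm deep and is made of two full-height vertical stiles with two horizontal rails fitted between them.

The picture frame is on top of the table.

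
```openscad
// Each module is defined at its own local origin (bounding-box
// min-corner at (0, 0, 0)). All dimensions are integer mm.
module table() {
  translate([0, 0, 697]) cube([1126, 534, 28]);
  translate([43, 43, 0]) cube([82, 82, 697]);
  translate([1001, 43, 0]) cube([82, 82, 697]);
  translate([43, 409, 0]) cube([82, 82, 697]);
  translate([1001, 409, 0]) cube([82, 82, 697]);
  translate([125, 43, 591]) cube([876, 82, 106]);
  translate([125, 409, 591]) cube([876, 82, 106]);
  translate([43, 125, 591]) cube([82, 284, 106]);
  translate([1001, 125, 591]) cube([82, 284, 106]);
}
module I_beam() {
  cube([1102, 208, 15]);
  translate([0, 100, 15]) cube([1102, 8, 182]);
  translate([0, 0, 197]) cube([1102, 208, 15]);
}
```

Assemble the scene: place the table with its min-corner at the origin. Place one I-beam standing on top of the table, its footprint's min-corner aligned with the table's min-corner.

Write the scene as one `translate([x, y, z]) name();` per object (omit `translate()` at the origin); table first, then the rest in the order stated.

table();
translate([0, 0, 725]) I_beam();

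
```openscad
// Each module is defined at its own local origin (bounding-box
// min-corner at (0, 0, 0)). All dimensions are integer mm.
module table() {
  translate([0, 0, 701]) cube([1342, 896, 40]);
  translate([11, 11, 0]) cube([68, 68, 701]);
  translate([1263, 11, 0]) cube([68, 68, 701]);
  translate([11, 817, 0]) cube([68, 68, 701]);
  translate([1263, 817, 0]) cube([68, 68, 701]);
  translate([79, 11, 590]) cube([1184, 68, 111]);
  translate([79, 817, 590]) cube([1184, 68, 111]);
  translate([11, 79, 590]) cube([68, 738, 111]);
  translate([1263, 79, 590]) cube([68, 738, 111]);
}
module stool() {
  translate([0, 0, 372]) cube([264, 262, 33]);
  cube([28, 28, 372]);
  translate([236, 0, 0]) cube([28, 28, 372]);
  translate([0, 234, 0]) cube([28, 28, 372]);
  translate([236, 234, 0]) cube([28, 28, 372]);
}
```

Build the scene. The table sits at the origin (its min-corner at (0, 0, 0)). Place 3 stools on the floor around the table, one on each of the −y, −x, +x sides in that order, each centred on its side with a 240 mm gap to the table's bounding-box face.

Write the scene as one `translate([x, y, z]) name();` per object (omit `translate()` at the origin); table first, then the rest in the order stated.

table();
translate([539, -502, 0]) stool();
translate([-504, 317, 0]) stool();
translate([1582, 317, 0]) stool();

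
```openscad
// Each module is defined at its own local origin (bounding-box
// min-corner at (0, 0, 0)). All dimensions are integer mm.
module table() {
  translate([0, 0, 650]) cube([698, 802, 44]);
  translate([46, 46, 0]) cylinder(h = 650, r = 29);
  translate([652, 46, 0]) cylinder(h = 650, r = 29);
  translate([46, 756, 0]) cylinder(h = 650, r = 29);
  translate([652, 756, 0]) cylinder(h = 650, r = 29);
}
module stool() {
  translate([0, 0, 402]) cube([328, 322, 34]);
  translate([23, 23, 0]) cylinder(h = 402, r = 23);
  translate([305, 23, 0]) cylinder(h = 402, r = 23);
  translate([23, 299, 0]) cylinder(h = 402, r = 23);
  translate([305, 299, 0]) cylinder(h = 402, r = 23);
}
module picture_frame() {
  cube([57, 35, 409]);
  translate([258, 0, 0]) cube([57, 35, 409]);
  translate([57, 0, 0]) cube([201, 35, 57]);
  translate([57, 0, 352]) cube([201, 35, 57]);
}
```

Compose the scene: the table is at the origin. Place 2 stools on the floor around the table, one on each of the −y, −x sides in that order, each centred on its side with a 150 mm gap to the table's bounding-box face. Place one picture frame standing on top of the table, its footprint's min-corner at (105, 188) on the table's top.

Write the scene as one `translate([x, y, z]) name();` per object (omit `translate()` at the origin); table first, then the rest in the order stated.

table();
translate([185, -472, 0]) stool();
translate([-478, 240, 0]) stool();
translate([105, 188, 694]) picture_frame();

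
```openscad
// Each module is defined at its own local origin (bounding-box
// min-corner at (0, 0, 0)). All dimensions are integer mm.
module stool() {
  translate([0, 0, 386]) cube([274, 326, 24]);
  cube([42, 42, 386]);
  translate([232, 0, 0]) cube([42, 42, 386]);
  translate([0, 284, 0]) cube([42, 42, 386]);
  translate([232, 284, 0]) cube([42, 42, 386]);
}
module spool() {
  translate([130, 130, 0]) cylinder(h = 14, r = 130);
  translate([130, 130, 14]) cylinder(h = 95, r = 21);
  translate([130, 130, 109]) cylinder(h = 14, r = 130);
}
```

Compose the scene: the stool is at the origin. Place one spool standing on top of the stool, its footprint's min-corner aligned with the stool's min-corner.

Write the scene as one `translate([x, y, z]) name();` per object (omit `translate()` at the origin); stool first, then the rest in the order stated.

stool();
translate([0, 0, 410]) spool();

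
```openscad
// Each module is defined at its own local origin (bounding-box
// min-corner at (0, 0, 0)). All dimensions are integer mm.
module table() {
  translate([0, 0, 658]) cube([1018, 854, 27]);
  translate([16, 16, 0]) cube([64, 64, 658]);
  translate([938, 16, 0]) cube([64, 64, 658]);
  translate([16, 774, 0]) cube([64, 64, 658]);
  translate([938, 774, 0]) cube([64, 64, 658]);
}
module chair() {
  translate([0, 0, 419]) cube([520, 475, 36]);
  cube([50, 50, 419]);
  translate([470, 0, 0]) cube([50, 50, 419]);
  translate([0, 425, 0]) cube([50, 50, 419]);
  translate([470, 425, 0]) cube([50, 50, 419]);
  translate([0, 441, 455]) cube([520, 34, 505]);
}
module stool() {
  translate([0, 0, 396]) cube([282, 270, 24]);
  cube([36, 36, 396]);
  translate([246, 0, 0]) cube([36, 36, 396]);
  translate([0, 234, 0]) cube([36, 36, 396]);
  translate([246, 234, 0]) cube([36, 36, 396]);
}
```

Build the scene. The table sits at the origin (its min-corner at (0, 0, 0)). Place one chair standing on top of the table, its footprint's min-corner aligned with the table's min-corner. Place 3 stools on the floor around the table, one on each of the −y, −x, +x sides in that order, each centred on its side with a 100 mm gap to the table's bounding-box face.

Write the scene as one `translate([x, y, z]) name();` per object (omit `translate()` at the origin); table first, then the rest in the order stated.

table();
translate([0, 0, 685]) chair();
translate([368, -370, 0]) stool();
translate([-382, 292, 0]) stool();
translate([1118, 292, 0]) stool();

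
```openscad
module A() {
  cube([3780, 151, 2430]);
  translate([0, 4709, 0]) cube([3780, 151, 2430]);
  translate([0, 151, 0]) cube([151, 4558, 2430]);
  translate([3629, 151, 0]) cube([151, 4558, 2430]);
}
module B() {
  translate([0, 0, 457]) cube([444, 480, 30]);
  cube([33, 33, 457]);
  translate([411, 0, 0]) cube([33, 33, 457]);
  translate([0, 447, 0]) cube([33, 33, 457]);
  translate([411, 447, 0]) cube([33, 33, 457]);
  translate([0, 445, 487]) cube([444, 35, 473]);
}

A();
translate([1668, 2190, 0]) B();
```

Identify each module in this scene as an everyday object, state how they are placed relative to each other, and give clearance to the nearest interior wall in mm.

Clearances: x = 1517, y = 2039; minimum 1517 mm.

A is a house frame. B is a chair. The chair sits inside the house frame, centred. The clearance to the nearest interior wall is 1517 mm.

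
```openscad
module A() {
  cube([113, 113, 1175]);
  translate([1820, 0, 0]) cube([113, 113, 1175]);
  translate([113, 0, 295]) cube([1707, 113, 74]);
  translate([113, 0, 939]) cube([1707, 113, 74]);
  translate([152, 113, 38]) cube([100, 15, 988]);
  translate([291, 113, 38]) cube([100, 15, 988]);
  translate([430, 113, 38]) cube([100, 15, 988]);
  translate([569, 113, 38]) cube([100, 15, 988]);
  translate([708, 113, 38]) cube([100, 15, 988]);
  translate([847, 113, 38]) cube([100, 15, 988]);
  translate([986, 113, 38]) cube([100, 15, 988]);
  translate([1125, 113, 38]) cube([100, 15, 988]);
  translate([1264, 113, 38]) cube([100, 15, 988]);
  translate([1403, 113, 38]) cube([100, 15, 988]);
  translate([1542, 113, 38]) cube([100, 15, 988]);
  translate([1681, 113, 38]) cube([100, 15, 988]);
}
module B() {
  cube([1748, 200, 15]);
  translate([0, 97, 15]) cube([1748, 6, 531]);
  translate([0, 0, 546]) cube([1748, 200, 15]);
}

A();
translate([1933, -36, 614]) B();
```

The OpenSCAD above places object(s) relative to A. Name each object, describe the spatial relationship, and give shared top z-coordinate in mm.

A is a fence section. B is an I-beam. The I-beam is beside the fence section with their tops flush at z = 1175. The shared top z-coordinate is 1175 mm.

Both tops at z = 1175 mm.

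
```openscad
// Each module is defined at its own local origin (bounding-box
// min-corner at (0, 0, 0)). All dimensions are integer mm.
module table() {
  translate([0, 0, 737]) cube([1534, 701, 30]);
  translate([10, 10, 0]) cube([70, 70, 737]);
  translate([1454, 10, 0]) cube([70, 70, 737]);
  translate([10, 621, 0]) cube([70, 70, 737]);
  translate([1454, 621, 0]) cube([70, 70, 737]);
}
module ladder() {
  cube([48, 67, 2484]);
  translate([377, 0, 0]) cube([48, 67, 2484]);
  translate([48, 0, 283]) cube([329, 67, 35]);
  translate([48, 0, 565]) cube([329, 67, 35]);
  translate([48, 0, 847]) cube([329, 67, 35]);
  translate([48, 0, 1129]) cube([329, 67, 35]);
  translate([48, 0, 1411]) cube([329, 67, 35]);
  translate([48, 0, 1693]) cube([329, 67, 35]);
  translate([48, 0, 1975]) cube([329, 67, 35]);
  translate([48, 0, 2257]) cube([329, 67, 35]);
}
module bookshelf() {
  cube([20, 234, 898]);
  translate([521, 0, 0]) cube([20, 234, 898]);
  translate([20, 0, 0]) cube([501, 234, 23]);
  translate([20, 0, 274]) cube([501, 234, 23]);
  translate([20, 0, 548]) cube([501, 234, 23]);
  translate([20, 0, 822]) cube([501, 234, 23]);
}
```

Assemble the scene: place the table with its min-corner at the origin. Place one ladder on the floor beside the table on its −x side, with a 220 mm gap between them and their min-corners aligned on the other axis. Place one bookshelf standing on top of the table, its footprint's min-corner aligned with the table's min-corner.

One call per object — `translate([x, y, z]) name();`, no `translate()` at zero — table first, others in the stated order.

table();
translate([-645, 0, 0]) ladder();
translate([0, 0, 767]) bookshelf();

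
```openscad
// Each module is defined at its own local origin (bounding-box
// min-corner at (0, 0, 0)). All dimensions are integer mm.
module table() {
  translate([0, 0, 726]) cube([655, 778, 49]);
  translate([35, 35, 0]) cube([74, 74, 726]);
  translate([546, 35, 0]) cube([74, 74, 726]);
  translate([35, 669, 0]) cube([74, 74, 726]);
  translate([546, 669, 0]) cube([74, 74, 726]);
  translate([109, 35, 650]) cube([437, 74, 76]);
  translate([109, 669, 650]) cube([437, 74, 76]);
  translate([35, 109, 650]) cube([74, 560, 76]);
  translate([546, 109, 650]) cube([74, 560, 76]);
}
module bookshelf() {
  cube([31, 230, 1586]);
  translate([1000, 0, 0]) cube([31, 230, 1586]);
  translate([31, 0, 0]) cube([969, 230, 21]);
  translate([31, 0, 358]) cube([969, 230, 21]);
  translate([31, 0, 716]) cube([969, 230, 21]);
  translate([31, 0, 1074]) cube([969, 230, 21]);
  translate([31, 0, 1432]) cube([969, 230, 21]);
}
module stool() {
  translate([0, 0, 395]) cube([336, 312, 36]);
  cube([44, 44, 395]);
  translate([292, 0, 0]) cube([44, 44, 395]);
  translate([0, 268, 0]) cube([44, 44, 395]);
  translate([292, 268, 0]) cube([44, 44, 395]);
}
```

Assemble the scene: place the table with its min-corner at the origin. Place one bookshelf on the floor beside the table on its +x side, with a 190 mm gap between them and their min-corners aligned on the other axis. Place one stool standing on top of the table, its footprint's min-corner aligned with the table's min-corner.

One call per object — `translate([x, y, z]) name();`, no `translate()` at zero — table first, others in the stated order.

table();
translate([845, 0, 0]) bookshelf();
translate([0, 0, 775]) stool();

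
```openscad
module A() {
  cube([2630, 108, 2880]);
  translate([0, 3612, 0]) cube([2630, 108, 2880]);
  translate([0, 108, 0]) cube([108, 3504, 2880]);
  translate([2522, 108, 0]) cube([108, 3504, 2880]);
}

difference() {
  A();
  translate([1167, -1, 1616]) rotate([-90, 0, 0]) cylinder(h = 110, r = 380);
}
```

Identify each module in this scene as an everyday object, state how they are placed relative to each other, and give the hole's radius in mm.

The subtracted cylinder has r = 380 mm.

A is a house frame. The house frame has a circular hole through its front wall. The hole's radius is 380 mm.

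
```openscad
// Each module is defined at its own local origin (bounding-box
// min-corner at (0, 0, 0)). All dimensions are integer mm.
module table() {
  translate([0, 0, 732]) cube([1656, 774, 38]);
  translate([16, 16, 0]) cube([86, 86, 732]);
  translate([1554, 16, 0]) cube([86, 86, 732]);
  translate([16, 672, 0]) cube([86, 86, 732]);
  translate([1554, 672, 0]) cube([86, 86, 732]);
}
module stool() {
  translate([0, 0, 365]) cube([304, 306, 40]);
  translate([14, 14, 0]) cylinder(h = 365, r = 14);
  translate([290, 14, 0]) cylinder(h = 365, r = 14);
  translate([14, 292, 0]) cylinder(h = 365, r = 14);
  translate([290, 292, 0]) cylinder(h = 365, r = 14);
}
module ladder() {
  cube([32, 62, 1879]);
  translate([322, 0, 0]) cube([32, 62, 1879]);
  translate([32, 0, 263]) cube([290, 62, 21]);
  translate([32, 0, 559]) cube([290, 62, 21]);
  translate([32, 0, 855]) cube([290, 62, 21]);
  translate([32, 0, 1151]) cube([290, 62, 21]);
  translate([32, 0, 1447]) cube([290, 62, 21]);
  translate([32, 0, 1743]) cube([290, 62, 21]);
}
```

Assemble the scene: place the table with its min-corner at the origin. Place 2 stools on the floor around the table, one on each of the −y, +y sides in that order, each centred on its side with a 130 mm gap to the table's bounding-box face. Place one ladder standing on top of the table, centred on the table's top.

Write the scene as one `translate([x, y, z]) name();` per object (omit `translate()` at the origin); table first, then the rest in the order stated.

table();
translate([676, -436, 0]) stool();
translate([676, 904, 0]) stool();
translate([651, 356, 770]) ladder();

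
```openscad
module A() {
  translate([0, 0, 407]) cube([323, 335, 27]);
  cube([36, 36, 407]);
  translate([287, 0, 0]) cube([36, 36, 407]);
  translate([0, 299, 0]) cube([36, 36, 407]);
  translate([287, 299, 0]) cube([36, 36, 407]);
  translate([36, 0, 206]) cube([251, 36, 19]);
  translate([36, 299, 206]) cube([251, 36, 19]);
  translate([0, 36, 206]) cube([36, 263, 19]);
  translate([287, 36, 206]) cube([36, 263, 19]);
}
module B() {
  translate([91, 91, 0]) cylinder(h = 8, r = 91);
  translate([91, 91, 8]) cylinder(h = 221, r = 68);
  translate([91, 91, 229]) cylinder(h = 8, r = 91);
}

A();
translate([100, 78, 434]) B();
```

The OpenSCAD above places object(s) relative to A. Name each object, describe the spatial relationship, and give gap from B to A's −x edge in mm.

A is a stool. B is a spool. The spool is on top of the stool. The gap from the spool to the stool's −x edge is 100 mm.

The spool's min-x is at 100; the stool's min-x is 0; gap = 100 mm.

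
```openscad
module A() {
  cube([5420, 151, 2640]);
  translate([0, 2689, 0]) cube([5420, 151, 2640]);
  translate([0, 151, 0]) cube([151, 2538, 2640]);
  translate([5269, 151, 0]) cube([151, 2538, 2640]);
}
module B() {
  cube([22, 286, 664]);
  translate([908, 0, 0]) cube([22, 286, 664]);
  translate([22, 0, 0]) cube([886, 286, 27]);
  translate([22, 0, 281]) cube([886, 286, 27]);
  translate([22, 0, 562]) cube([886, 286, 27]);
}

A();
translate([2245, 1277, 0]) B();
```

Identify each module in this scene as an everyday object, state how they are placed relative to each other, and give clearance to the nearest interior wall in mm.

Clearances: x = 2094, y = 1126; minimum 1126 mm.

A is a house frame. B is a bookshelf. The bookshelf sits inside the house frame, centred. The clearance to the nearest interior wall is 1126 mm.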